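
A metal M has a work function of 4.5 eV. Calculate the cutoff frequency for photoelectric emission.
1.0881e+15 Hz

The threshold frequency is when the photon energy equals the work function:
hf₀ = φ

Solving for f₀:
f₀ = φ/h = (4.5 eV × 1.602×10⁻¹⁹ J/eV) / (6.626×10⁻³⁴ J·s)
f₀ = 1.0881e+15 Hz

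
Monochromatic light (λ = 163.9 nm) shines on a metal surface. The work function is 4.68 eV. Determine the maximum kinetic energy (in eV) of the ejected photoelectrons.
2.8846 eV

Using Einstein's photoelectric equation: KE_max = hf - φ = hc/λ - φ

First, calculate the photon energy:
E_photon = hc/λ = (6.626×10⁻³⁴ J·s)(3×10⁸ m/s) / (163.9×10⁻⁹ m)
E_photon = 7.5646 eV

Then, the maximum kinetic energy:
KE_max = E_photon - φ = 7.5646 eV - 4.68 eV = 2.8846 eV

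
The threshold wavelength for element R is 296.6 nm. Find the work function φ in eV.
4.18 eV

At the threshold wavelength, photon energy equals work function:
φ = hc/λ₀

Calculating:
φ = (6.626×10⁻³⁴ J·s)(3×10⁸ m/s) / (296.6×10⁻⁹ m)
φ = 4.18 eV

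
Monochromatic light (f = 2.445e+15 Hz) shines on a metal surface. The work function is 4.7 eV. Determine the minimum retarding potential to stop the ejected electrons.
5.4117 V

The stopping potential V_s satisfies: eV_s = KE_max

First, find KE_max using Einstein's equation:
E_photon = hf = (6.626×10⁻³⁴ J·s)(2.445e+15 Hz) = 10.1117 eV
KE_max = E_photon - φ = 10.1117 - 4.7 = 5.4117 eV

Since eV_s = KE_max:
V_s = KE_max/e = 5.4117 V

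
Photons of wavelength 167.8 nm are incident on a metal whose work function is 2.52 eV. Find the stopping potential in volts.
4.8688 V

The stopping potential V_s satisfies: eV_s = KE_max

First, find KE_max using Einstein's equation:
E_photon = hc/λ = 7.3888 eV
KE_max = E_photon - φ = 7.3888 - 2.52 = 4.8688 eV

Since eV_s = KE_max:
V_s = KE_max/e = 4.8688 V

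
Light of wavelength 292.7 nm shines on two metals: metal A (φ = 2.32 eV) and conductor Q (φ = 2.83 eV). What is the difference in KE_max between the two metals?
0.5100 eV

Using KE_max = hc/λ - φ for each metal:

Photon energy: E = hc/λ = 4.2359 eV

For metal A (φ₁ = 2.32 eV):
KE₁ = E - φ₁ = 4.2359 - 2.32 = 1.9159 eV

For conductor Q (φ₂ = 2.83 eV):
KE₂ = E - φ₂ = 4.2359 - 2.83 = 1.4059 eV

Difference:
ΔKE = KE₁ - KE₂ = 1.9159 - 1.4059 = 0.5100 eV

Note: The difference equals the difference in work functions: 2.83 - 2.32 = 0.51 eV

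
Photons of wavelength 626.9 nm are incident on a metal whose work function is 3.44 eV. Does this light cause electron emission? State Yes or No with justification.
No

For photoemission, the photon energy must exceed the work function.

Photon energy: E = hc/λ = 1.9777 eV
Work function: φ = 3.44 eV

Since E_photon (1.9777 eV) < φ (3.44 eV), photoemission will NOT occur.
The threshold wavelength is λ₀ = hc/φ = 360.4 nm.
Since 626.9 nm > 360.4 nm, the photons lack sufficient energy.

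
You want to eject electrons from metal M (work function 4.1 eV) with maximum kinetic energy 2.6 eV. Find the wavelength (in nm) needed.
185.05 nm

From Einstein's equation: KE_max = hc/λ - φ

Rearranging for λ:
hc/λ = KE_max + φ
λ = hc/(KE_max + φ)

Required photon energy:
E_photon = KE_max + φ = 2.6 + 4.1 = 6.70 eV

Required wavelength:
λ = hc/E_photon = (6.626×10⁻³⁴)(3×10⁸) / (6.70 × 1.602×10⁻¹⁹)
λ = 185.05 nm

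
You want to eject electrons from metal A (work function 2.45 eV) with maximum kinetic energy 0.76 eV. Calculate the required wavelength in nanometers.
386.24 nm

From Einstein's equation: KE_max = hc/λ - φ

Rearranging for λ:
hc/λ = KE_max + φ
λ = hc/(KE_max + φ)

Required photon energy:
E_photon = KE_max + φ = 0.76 + 2.45 = 3.21 eV

Required wavelength:
λ = hc/E_photon = (6.626×10⁻³⁴)(3×10⁸) / (3.21 × 1.602×10⁻¹⁹)
λ = 386.24 nm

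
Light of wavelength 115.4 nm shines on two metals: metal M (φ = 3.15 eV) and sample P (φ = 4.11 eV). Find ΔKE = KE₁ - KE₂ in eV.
0.9600 eV

Using KE_max = hc/λ - φ for each metal:

Photon energy: E = hc/λ = 10.7439 eV

For metal M (φ₁ = 3.15 eV):
KE₁ = E - φ₁ = 10.7439 - 3.15 = 7.5939 eV

For sample P (φ₂ = 4.11 eV):
KE₂ = E - φ₂ = 10.7439 - 4.11 = 6.6339 eV

Difference:
ΔKE = KE₁ - KE₂ = 7.5939 - 6.6339 = 0.9600 eV

Note: The difference equals the difference in work functions: 4.11 - 3.15 = 0.96 eV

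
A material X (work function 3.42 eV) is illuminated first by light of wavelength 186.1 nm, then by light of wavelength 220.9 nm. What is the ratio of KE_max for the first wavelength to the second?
1.4787

Using Einstein's equation: KE_max = hc/λ - φ

For λ₁ = 186.1 nm:
E₁ = hc/λ₁ = 6.6622 eV
KE₁ = E₁ - φ = 6.6622 - 3.42 = 3.2422 eV

For λ₂ = 220.9 nm:
E₂ = hc/λ₂ = 5.6127 eV
KE₂ = E₂ - φ = 5.6127 - 3.42 = 2.1927 eV

Ratio: KE₁/KE₂ = 3.2422/2.1927 = 1.4787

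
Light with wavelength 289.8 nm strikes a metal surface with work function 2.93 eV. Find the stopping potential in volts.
1.3483 V

The stopping potential V_s satisfies: eV_s = KE_max

First, find KE_max using Einstein's equation:
E_photon = hc/λ = 4.2783 eV
KE_max = E_photon - φ = 4.2783 - 2.93 = 1.3483 eV

Since eV_s = KE_max:
V_s = KE_max/e = 1.3483 V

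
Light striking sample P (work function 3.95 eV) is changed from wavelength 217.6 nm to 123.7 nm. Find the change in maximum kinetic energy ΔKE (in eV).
4.3252 eV

Using Einstein's equation: KE_max = hc/λ - φ

For λ₁ = 217.6 nm:
KE₁ = hc/λ₁ - φ = 5.6978 - 3.95 = 1.7478 eV

For λ₂ = 123.7 nm:
KE₂ = hc/λ₂ - φ = 10.0230 - 3.95 = 6.0730 eV

Change in KE:
ΔKE = KE₂ - KE₁ = 6.0730 - 1.7478 = 4.3252 eV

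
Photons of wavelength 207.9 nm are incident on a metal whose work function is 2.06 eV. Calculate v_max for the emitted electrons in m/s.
1.1718e+06 m/s

First, find the maximum kinetic energy:
E_photon = hc/λ = 5.9636 eV
KE_max = E_photon - φ = 5.9636 - 2.06 = 3.9036 eV

Convert to Joules: KE_max = 3.9036 × 1.602×10⁻¹⁹ J = 6.2543e-19 J

Then use KE = ½mv² to find velocity:
v = √(2·KE/m) = √(2 × 6.2543e-19 J / 9.109e-31 kg)
v = 1.1718e+06 m/s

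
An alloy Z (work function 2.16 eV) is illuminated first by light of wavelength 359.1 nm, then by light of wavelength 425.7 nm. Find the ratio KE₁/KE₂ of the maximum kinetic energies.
1.7178

Using Einstein's equation: KE_max = hc/λ - φ

For λ₁ = 359.1 nm:
E₁ = hc/λ₁ = 3.4526 eV
KE₁ = E₁ - φ = 3.4526 - 2.16 = 1.2926 eV

For λ₂ = 425.7 nm:
E₂ = hc/λ₂ = 2.9125 eV
KE₂ = E₂ - φ = 2.9125 - 2.16 = 0.7525 eV

Ratio: KE₁/KE₂ = 1.2926/0.7525 = 1.7178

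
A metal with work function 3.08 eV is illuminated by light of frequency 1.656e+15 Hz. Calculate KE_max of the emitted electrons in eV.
3.7687 eV

Using Einstein's photoelectric equation: KE_max = hf - φ

First, calculate the photon energy:
E_photon = hf = (6.626×10⁻³⁴ J·s)(1.656e+15 Hz)
E_photon = 6.8487 eV

Then, the maximum kinetic energy:
KE_max = E_photon - φ = 6.8487 eV - 3.08 eV = 3.7687 eV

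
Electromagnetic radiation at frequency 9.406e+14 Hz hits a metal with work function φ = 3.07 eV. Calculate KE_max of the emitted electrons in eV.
0.8200 eV

Using Einstein's photoelectric equation: KE_max = hf - φ

First, calculate the photon energy:
E_photon = hf = (6.626×10⁻³⁴ J·s)(9.406e+14 Hz)
E_photon = 3.8900 eV

Then, the maximum kinetic energy:
KE_max = E_photon - φ = 3.8900 eV - 3.07 eV = 0.8200 eV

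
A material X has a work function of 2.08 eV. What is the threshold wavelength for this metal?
596.08 nm

The threshold wavelength is when the photon energy equals the work function:
hc/λ₀ = φ

Solving for λ₀:
λ₀ = hc/φ = (6.626×10⁻³⁴ J·s)(3×10⁸ m/s) / (2.08 eV × 1.602×10⁻¹⁹ J/eV)
λ₀ = 596.08 nm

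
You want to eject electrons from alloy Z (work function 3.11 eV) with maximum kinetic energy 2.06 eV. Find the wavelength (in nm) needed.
239.81 nm

From Einstein's equation: KE_max = hc/λ - φ

Rearranging for λ:
hc/λ = KE_max + φ
λ = hc/(KE_max + φ)

Required photon energy:
E_photon = KE_max + φ = 2.06 + 3.11 = 5.17 eV

Required wavelength:
λ = hc/E_photon = (6.626×10⁻³⁴)(3×10⁸) / (5.17 × 1.602×10⁻¹⁹)
λ = 239.81 nm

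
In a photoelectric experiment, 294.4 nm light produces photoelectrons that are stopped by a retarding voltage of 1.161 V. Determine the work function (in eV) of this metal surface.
3.05 eV

The stopping potential gives the maximum kinetic energy: KE_max = eV_s = 1.161 eV

From Einstein's photoelectric equation: KE_max = hc/λ - φ
Rearranging: φ = hc/λ - KE_max

Calculate photon energy:
E_photon = hc/λ = (6.626×10⁻³⁴ J·s)(3×10⁸ m/s) / (294.4×10⁻⁹ m) = 4.2114 eV

Therefore:
φ = 4.2114 - 1.161 = 3.05 eV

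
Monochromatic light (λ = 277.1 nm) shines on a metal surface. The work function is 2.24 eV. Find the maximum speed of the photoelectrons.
8.8655e+05 m/s

First, find the maximum kinetic energy:
E_photon = hc/λ = 4.4743 eV
KE_max = E_photon - φ = 4.4743 - 2.24 = 2.2343 eV

Convert to Joules: KE_max = 2.2343 × 1.602×10⁻¹⁹ J = 3.5798e-19 J

Then use KE = ½mv² to find velocity:
v = √(2·KE/m) = √(2 × 3.5798e-19 J / 9.109e-31 kg)
v = 8.8655e+05 m/s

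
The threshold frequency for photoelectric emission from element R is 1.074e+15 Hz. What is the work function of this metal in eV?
4.44 eV

At the threshold frequency, photon energy equals work function:
φ = hf₀

Calculating:
φ = (6.626×10⁻³⁴ J·s)(1.074e+15 Hz)
φ = 4.44 eV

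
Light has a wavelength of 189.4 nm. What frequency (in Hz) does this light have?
1.5829e+15 Hz

Using the wave equation: c = fλ

Solving for frequency:
f = c/λ = (3×10⁸ m/s) / (189.4×10⁻⁹ m)
f = 1.5829e+15 Hz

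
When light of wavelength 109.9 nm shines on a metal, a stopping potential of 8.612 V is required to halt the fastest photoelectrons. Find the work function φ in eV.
2.67 eV

The stopping potential gives the maximum kinetic energy: KE_max = eV_s = 8.612 eV

From Einstein's photoelectric equation: KE_max = hc/λ - φ
Rearranging: φ = hc/λ - KE_max

Calculate photon energy:
E_photon = hc/λ = (6.626×10⁻³⁴ J·s)(3×10⁸ m/s) / (109.9×10⁻⁹ m) = 11.2815 eV

Therefore:
φ = 11.2815 - 8.612 = 2.67 eV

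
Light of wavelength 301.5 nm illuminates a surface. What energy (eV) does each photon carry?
4.1122 eV

Using E = hf = hc/λ:

E = hc/λ = (6.626×10⁻³⁴ J·s)(3×10⁸ m/s) / (301.5×10⁻⁹ m)
E = 4.1122 eV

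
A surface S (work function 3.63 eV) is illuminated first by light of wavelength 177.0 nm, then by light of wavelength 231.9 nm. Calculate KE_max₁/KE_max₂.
1.9661

Using Einstein's equation: KE_max = hc/λ - φ

For λ₁ = 177.0 nm:
E₁ = hc/λ₁ = 7.0048 eV
KE₁ = E₁ - φ = 7.0048 - 3.63 = 3.3748 eV

For λ₂ = 231.9 nm:
E₂ = hc/λ₂ = 5.3465 eV
KE₂ = E₂ - φ = 5.3465 - 3.63 = 1.7165 eV

Ratio: KE₁/KE₂ = 3.3748/1.7165 = 1.9661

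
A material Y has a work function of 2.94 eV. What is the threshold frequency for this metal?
7.1089e+14 Hz

The threshold frequency is when the photon energy equals the work function:
hf₀ = φ

Solving for f₀:
f₀ = φ/h = (2.94 eV × 1.602×10⁻¹⁹ J/eV) / (6.626×10⁻³⁴ J·s)
f₀ = 7.1089e+14 Hz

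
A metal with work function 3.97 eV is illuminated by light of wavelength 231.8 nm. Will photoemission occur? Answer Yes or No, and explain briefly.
Yes

For photoemission, the photon energy must exceed the work function.

Photon energy: E = hc/λ = 5.3488 eV
Work function: φ = 3.97 eV

Since E_photon (5.3488 eV) > φ (3.97 eV), photoemission WILL occur.
The threshold wavelength is λ₀ = hc/φ = 312.3 nm.
Since 231.8 nm < 312.3 nm, the light has sufficient energy.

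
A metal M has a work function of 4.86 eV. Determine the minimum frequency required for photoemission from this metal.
1.1751e+15 Hz

The threshold frequency is when the photon energy equals the work function:
hf₀ = φ

Solving for f₀:
f₀ = φ/h = (4.86 eV × 1.602×10⁻¹⁹ J/eV) / (6.626×10⁻³⁴ J·s)
f₀ = 1.1751e+15 Hz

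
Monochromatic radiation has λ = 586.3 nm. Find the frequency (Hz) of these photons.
5.1133e+14 Hz

Using the wave equation: c = fλ

Solving for frequency:
f = c/λ = (3×10⁸ m/s) / (586.3×10⁻⁹ m)
f = 5.1133e+14 Hz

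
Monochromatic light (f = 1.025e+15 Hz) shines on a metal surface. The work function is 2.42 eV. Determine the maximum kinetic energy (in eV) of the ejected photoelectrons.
1.8191 eV

Using Einstein's photoelectric equation: KE_max = hf - φ

First, calculate the photon energy:
E_photon = hf = (6.626×10⁻³⁴ J·s)(1.025e+15 Hz)
E_photon = 4.2391 eV

Then, the maximum kinetic energy:
KE_max = E_photon - φ = 4.2391 eV - 2.42 eV = 1.8191 eV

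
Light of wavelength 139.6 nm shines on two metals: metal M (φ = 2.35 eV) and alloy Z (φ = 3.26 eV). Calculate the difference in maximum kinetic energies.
0.9100 eV

Using KE_max = hc/λ - φ for each metal:

Photon energy: E = hc/λ = 8.8814 eV

For metal M (φ₁ = 2.35 eV):
KE₁ = E - φ₁ = 8.8814 - 2.35 = 6.5314 eV

For alloy Z (φ₂ = 3.26 eV):
KE₂ = E - φ₂ = 8.8814 - 3.26 = 5.6214 eV

Difference:
ΔKE = KE₁ - KE₂ = 6.5314 - 5.6214 = 0.9100 eV

Note: The difference equals the difference in work functions: 3.26 - 2.35 = 0.91 eV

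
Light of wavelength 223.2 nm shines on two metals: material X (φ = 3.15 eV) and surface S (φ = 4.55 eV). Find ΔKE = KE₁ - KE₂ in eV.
1.4000 eV

Using KE_max = hc/λ - φ for each metal:

Photon energy: E = hc/λ = 5.5548 eV

For material X (φ₁ = 3.15 eV):
KE₁ = E - φ₁ = 5.5548 - 3.15 = 2.4048 eV

For surface S (φ₂ = 4.55 eV):
KE₂ = E - φ₂ = 5.5548 - 4.55 = 1.0048 eV

Difference:
ΔKE = KE₁ - KE₂ = 2.4048 - 1.0048 = 1.4000 eV

Note: The difference equals the difference in work functions: 4.55 - 3.15 = 1.40 eV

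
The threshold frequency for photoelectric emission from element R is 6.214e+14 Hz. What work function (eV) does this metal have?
2.57 eV

At the threshold frequency, photon energy equals work function:
φ = hf₀

Calculating:
φ = (6.626×10⁻³⁴ J·s)(6.214e+14 Hz)
φ = 2.57 eV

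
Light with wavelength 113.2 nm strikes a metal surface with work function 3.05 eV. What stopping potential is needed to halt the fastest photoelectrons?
7.9027 V

The stopping potential V_s satisfies: eV_s = KE_max

First, find KE_max using Einstein's equation:
E_photon = hc/λ = 10.9527 eV
KE_max = E_photon - φ = 10.9527 - 3.05 = 7.9027 eV

Since eV_s = KE_max:
V_s = KE_max/e = 7.9027 V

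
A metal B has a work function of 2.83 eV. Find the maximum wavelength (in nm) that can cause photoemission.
438.11 nm

The threshold wavelength is when the photon energy equals the work function:
hc/λ₀ = φ

Solving for λ₀:
λ₀ = hc/φ = (6.626×10⁻³⁴ J·s)(3×10⁸ m/s) / (2.83 eV × 1.602×10⁻¹⁹ J/eV)
λ₀ = 438.11 nm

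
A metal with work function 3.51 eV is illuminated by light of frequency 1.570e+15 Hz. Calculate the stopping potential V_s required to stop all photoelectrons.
2.9830 V

The stopping potential V_s satisfies: eV_s = KE_max

First, find KE_max using Einstein's equation:
E_photon = hf = (6.626×10⁻³⁴ J·s)(1.570e+15 Hz) = 6.4930 eV
KE_max = E_photon - φ = 6.4930 - 3.51 = 2.9830 eV

Since eV_s = KE_max:
V_s = KE_max/e = 2.9830 V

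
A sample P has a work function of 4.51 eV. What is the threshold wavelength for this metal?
274.91 nm

The threshold wavelength is when the photon energy equals the work function:
hc/λ₀ = φ

Solving for λ₀:
λ₀ = hc/φ = (6.626×10⁻³⁴ J·s)(3×10⁸ m/s) / (4.51 eV × 1.602×10⁻¹⁹ J/eV)
λ₀ = 274.91 nm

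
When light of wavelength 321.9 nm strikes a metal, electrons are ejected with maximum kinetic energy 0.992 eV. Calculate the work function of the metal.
2.86 eV

From Einstein's photoelectric equation: KE_max = hf - φ = hc/λ - φ

Rearranging for φ:
φ = hc/λ - KE_max

Calculate photon energy:
E_photon = hc/λ = 3.8516 eV

Therefore:
φ = 3.8516 - 0.992 = 2.86 eV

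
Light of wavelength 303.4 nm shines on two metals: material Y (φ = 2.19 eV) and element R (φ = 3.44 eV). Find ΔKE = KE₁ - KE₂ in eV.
1.2500 eV

Using KE_max = hc/λ - φ for each metal:

Photon energy: E = hc/λ = 4.0865 eV

For material Y (φ₁ = 2.19 eV):
KE₁ = E - φ₁ = 4.0865 - 2.19 = 1.8965 eV

For element R (φ₂ = 3.44 eV):
KE₂ = E - φ₂ = 4.0865 - 3.44 = 0.6465 eV

Difference:
ΔKE = KE₁ - KE₂ = 1.8965 - 0.6465 = 1.2500 eV

Note: The difference equals the difference in work functions: 3.44 - 2.19 = 1.25 eV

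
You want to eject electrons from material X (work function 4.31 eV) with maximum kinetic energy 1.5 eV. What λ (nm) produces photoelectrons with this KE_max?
213.40 nm

From Einstein's equation: KE_max = hc/λ - φ

Rearranging for λ:
hc/λ = KE_max + φ
λ = hc/(KE_max + φ)

Required photon energy:
E_photon = KE_max + φ = 1.5 + 4.31 = 5.81 eV

Required wavelength:
λ = hc/E_photon = (6.626×10⁻³⁴)(3×10⁸) / (5.81 × 1.602×10⁻¹⁹)
λ = 213.40 nm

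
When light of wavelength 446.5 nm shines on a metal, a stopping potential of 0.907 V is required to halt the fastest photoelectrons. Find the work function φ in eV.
1.87 eV

The stopping potential gives the maximum kinetic energy: KE_max = eV_s = 0.907 eV

From Einstein's photoelectric equation: KE_max = hc/λ - φ
Rearranging: φ = hc/λ - KE_max

Calculate photon energy:
E_photon = hc/λ = (6.626×10⁻³⁴ J·s)(3×10⁸ m/s) / (446.5×10⁻⁹ m) = 2.7768 eV

Therefore:
φ = 2.7768 - 0.907 = 1.87 eV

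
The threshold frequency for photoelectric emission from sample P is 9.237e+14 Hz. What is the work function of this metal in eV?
3.82 eV

At the threshold frequency, photon energy equals work function:
φ = hf₀

Calculating:
φ = (6.626×10⁻³⁴ J·s)(9.237e+14 Hz)
φ = 3.82 eV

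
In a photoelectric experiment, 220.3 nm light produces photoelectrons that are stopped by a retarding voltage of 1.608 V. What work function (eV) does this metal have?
4.02 eV

The stopping potential gives the maximum kinetic energy: KE_max = eV_s = 1.608 eV

From Einstein's photoelectric equation: KE_max = hc/λ - φ
Rearranging: φ = hc/λ - KE_max

Calculate photon energy:
E_photon = hc/λ = (6.626×10⁻³⁴ J·s)(3×10⁸ m/s) / (220.3×10⁻⁹ m) = 5.6280 eV

Therefore:
φ = 5.6280 - 1.608 = 4.02 eV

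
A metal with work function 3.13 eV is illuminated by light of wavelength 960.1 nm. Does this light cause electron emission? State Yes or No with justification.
No

For photoemission, the photon energy must exceed the work function.

Photon energy: E = hc/λ = 1.2914 eV
Work function: φ = 3.13 eV

Since E_photon (1.2914 eV) < φ (3.13 eV), photoemission will NOT occur.
The threshold wavelength is λ₀ = hc/φ = 396.1 nm.
Since 960.1 nm > 396.1 nm, the photons lack sufficient energy.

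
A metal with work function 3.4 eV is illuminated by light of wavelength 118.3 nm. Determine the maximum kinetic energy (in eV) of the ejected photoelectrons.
7.0805 eV

Using Einstein's photoelectric equation: KE_max = hf - φ = hc/λ - φ

First, calculate the photon energy:
E_photon = hc/λ = (6.626×10⁻³⁴ J·s)(3×10⁸ m/s) / (118.3×10⁻⁹ m)
E_photon = 10.4805 eV

Then, the maximum kinetic energy:
KE_max = E_photon - φ = 10.4805 eV - 3.4 eV = 7.0805 eV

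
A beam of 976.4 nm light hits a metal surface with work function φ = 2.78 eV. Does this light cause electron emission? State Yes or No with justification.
No

For photoemission, the photon energy must exceed the work function.

Photon energy: E = hc/λ = 1.2698 eV
Work function: φ = 2.78 eV

Since E_photon (1.2698 eV) < φ (2.78 eV), photoemission will NOT occur.
The threshold wavelength is λ₀ = hc/φ = 446.0 nm.
Since 976.4 nm > 446.0 nm, the photons lack sufficient energy.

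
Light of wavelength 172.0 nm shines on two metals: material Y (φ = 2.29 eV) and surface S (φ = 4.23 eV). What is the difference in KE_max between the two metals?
1.9400 eV

Using KE_max = hc/λ - φ for each metal:

Photon energy: E = hc/λ = 7.2084 eV

For material Y (φ₁ = 2.29 eV):
KE₁ = E - φ₁ = 7.2084 - 2.29 = 4.9184 eV

For surface S (φ₂ = 4.23 eV):
KE₂ = E - φ₂ = 7.2084 - 4.23 = 2.9784 eV

Difference:
ΔKE = KE₁ - KE₂ = 4.9184 - 2.9784 = 1.9400 eV

Note: The difference equals the difference in work functions: 4.23 - 2.29 = 1.94 eV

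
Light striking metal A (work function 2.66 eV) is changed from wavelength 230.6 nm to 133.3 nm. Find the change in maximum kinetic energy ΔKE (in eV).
3.9245 eV

Using Einstein's equation: KE_max = hc/λ - φ

For λ₁ = 230.6 nm:
KE₁ = hc/λ₁ - φ = 5.3766 - 2.66 = 2.7166 eV

For λ₂ = 133.3 nm:
KE₂ = hc/λ₂ - φ = 9.3011 - 2.66 = 6.6411 eV

Change in KE:
ΔKE = KE₂ - KE₁ = 6.6411 - 2.7166 = 3.9245 eV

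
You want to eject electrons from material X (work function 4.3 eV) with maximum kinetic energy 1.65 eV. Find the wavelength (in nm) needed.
208.38 nm

From Einstein's equation: KE_max = hc/λ - φ

Rearranging for λ:
hc/λ = KE_max + φ
λ = hc/(KE_max + φ)

Required photon energy:
E_photon = KE_max + φ = 1.65 + 4.3 = 5.95 eV

Required wavelength:
λ = hc/E_photon = (6.626×10⁻³⁴)(3×10⁸) / (5.95 × 1.602×10⁻¹⁹)
λ = 208.38 nm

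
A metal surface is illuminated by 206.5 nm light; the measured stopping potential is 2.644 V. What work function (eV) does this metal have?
3.36 eV

The stopping potential gives the maximum kinetic energy: KE_max = eV_s = 2.644 eV

From Einstein's photoelectric equation: KE_max = hc/λ - φ
Rearranging: φ = hc/λ - KE_max

Calculate photon energy:
E_photon = hc/λ = (6.626×10⁻³⁴ J·s)(3×10⁸ m/s) / (206.5×10⁻⁹ m) = 6.0041 eV

Therefore:
φ = 6.0041 - 2.644 = 3.36 eV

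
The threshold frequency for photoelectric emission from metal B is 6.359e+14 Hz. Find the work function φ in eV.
2.63 eV

At the threshold frequency, photon energy equals work function:
φ = hf₀

Calculating:
φ = (6.626×10⁻³⁴ J·s)(6.359e+14 Hz)
φ = 2.63 eV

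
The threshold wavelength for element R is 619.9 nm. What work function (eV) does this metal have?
2.00 eV

At the threshold wavelength, photon energy equals work function:
φ = hc/λ₀

Calculating:
φ = (6.626×10⁻³⁴ J·s)(3×10⁸ m/s) / (619.9×10⁻⁹ m)
φ = 2.00 eV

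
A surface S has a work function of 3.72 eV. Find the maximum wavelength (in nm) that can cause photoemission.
333.29 nm

The threshold wavelength is when the photon energy equals the work function:
hc/λ₀ = φ

Solving for λ₀:
λ₀ = hc/φ = (6.626×10⁻³⁴ J·s)(3×10⁸ m/s) / (3.72 eV × 1.602×10⁻¹⁹ J/eV)
λ₀ = 333.29 nm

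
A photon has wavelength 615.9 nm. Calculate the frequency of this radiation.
4.8676e+14 Hz

Using the wave equation: c = fλ

Solving for frequency:
f = c/λ = (3×10⁸ m/s) / (615.9×10⁻⁹ m)
f = 4.8676e+14 Hz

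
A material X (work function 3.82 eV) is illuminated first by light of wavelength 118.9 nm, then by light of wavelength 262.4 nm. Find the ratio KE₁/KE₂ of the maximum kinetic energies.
7.3012

Using Einstein's equation: KE_max = hc/λ - φ

For λ₁ = 118.9 nm:
E₁ = hc/λ₁ = 10.4276 eV
KE₁ = E₁ - φ = 10.4276 - 3.82 = 6.6076 eV

For λ₂ = 262.4 nm:
E₂ = hc/λ₂ = 4.7250 eV
KE₂ = E₂ - φ = 4.7250 - 3.82 = 0.9050 eV

Ratio: KE₁/KE₂ = 6.6076/0.9050 = 7.3012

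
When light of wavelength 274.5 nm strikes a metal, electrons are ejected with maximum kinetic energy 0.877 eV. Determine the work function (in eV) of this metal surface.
3.64 eV

From Einstein's photoelectric equation: KE_max = hf - φ = hc/λ - φ

Rearranging for φ:
φ = hc/λ - KE_max

Calculate photon energy:
E_photon = hc/λ = 4.5167 eV

Therefore:
φ = 4.5167 - 0.877 = 3.64 eV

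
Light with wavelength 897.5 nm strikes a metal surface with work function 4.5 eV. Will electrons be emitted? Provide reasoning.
No

For photoemission, the photon energy must exceed the work function.

Photon energy: E = hc/λ = 1.3814 eV
Work function: φ = 4.5 eV

Since E_photon (1.3814 eV) < φ (4.5 eV), photoemission will NOT occur.
The threshold wavelength is λ₀ = hc/φ = 275.5 nm.
Since 897.5 nm > 275.5 nm, the photons lack sufficient energy.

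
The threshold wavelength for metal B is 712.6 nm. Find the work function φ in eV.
1.74 eV

At the threshold wavelength, photon energy equals work function:
φ = hc/λ₀

Calculating:
φ = (6.626×10⁻³⁴ J·s)(3×10⁸ m/s) / (712.6×10⁻⁹ m)
φ = 1.74 eV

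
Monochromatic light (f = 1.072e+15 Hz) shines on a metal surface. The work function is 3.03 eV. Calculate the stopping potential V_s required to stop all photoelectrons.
1.4034 V

The stopping potential V_s satisfies: eV_s = KE_max

First, find KE_max using Einstein's equation:
E_photon = hf = (6.626×10⁻³⁴ J·s)(1.072e+15 Hz) = 4.4334 eV
KE_max = E_photon - φ = 4.4334 - 3.03 = 1.4034 eV

Since eV_s = KE_max:
V_s = KE_max/e = 1.4034 V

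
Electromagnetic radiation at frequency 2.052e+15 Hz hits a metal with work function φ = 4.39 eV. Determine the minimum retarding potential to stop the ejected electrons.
4.0964 V

The stopping potential V_s satisfies: eV_s = KE_max

First, find KE_max using Einstein's equation:
E_photon = hf = (6.626×10⁻³⁴ J·s)(2.052e+15 Hz) = 8.4864 eV
KE_max = E_photon - φ = 8.4864 - 4.39 = 4.0964 eV

Since eV_s = KE_max:
V_s = KE_max/e = 4.0964 V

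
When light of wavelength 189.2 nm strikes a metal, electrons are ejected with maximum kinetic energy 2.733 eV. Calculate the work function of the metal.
3.82 eV

From Einstein's photoelectric equation: KE_max = hf - φ = hc/λ - φ

Rearranging for φ:
φ = hc/λ - KE_max

Calculate photon energy:
E_photon = hc/λ = 6.5531 eV

Therefore:
φ = 6.5531 - 2.733 = 3.82 eV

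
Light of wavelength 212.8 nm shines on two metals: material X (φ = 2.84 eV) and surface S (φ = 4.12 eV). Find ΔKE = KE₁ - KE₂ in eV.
1.2800 eV

Using KE_max = hc/λ - φ for each metal:

Photon energy: E = hc/λ = 5.8263 eV

For material X (φ₁ = 2.84 eV):
KE₁ = E - φ₁ = 5.8263 - 2.84 = 2.9863 eV

For surface S (φ₂ = 4.12 eV):
KE₂ = E - φ₂ = 5.8263 - 4.12 = 1.7063 eV

Difference:
ΔKE = KE₁ - KE₂ = 2.9863 - 1.7063 = 1.2800 eV

Note: The difference equals the difference in work functions: 4.12 - 2.84 = 1.28 eV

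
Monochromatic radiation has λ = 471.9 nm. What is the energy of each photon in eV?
2.6273 eV

Using E = hf = hc/λ:

E = hc/λ = (6.626×10⁻³⁴ J·s)(3×10⁸ m/s) / (471.9×10⁻⁹ m)
E = 2.6273 eV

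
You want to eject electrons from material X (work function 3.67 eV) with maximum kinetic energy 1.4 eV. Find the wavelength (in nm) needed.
244.54 nm

From Einstein's equation: KE_max = hc/λ - φ

Rearranging for λ:
hc/λ = KE_max + φ
λ = hc/(KE_max + φ)

Required photon energy:
E_photon = KE_max + φ = 1.4 + 3.67 = 5.07 eV

Required wavelength:
λ = hc/E_photon = (6.626×10⁻³⁴)(3×10⁸) / (5.07 × 1.602×10⁻¹⁹)
λ = 244.54 nm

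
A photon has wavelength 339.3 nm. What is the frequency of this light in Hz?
8.8356e+14 Hz

Using the wave equation: c = fλ

Solving for frequency:
f = c/λ = (3×10⁸ m/s) / (339.3×10⁻⁹ m)
f = 8.8356e+14 Hz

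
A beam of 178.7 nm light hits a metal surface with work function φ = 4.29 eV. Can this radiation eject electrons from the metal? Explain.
Yes

For photoemission, the photon energy must exceed the work function.

Photon energy: E = hc/λ = 6.9381 eV
Work function: φ = 4.29 eV

Since E_photon (6.9381 eV) > φ (4.29 eV), photoemission WILL occur.
The threshold wavelength is λ₀ = hc/φ = 289.0 nm.
Since 178.7 nm < 289.0 nm, the light has sufficient energy.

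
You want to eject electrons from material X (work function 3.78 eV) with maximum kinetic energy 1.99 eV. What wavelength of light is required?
214.88 nm

From Einstein's equation: KE_max = hc/λ - φ

Rearranging for λ:
hc/λ = KE_max + φ
λ = hc/(KE_max + φ)

Required photon energy:
E_photon = KE_max + φ = 1.99 + 3.78 = 5.77 eV

Required wavelength:
λ = hc/E_photon = (6.626×10⁻³⁴)(3×10⁸) / (5.77 × 1.602×10⁻¹⁹)
λ = 214.88 nm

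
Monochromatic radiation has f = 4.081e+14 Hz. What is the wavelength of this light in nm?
734.61 nm

Using the wave equation: c = fλ

Solving for wavelength:
λ = c/f = (3×10⁸ m/s) / (4.081e+14 Hz)
λ = 734.61 nm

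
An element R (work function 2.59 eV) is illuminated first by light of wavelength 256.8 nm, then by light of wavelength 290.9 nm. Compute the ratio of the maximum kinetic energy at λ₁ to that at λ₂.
1.3385

Using Einstein's equation: KE_max = hc/λ - φ

For λ₁ = 256.8 nm:
E₁ = hc/λ₁ = 4.8280 eV
KE₁ = E₁ - φ = 4.8280 - 2.59 = 2.2380 eV

For λ₂ = 290.9 nm:
E₂ = hc/λ₂ = 4.2621 eV
KE₂ = E₂ - φ = 4.2621 - 2.59 = 1.6721 eV

Ratio: KE₁/KE₂ = 2.2380/1.6721 = 1.3385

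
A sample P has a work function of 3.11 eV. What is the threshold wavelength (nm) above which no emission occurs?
398.66 nm

The threshold wavelength is when the photon energy equals the work function:
hc/λ₀ = φ

Solving for λ₀:
λ₀ = hc/φ = (6.626×10⁻³⁴ J·s)(3×10⁸ m/s) / (3.11 eV × 1.602×10⁻¹⁹ J/eV)
λ₀ = 398.66 nm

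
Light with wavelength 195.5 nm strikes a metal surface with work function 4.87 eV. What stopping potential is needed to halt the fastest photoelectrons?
1.4719 V

The stopping potential V_s satisfies: eV_s = KE_max

First, find KE_max using Einstein's equation:
E_photon = hc/λ = 6.3419 eV
KE_max = E_photon - φ = 6.3419 - 4.87 = 1.4719 eV

Since eV_s = KE_max:
V_s = KE_max/e = 1.4719 V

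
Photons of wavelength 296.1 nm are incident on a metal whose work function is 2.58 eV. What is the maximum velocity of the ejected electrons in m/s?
7.5191e+05 m/s

First, find the maximum kinetic energy:
E_photon = hc/λ = 4.1872 eV
KE_max = E_photon - φ = 4.1872 - 2.58 = 1.6072 eV

Convert to Joules: KE_max = 1.6072 × 1.602×10⁻¹⁹ J = 2.5751e-19 J

Then use KE = ½mv² to find velocity:
v = √(2·KE/m) = √(2 × 2.5751e-19 J / 9.109e-31 kg)
v = 7.5191e+05 m/s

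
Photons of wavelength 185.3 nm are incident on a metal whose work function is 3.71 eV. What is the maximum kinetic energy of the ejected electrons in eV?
2.9810 eV

Using Einstein's photoelectric equation: KE_max = hf - φ = hc/λ - φ

First, calculate the photon energy:
E_photon = hc/λ = (6.626×10⁻³⁴ J·s)(3×10⁸ m/s) / (185.3×10⁻⁹ m)
E_photon = 6.6910 eV

Then, the maximum kinetic energy:
KE_max = E_photon - φ = 6.6910 eV - 3.71 eV = 2.9810 eV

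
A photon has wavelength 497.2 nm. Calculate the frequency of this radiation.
6.0296e+14 Hz

Using the wave equation: c = fλ

Solving for frequency:
f = c/λ = (3×10⁸ m/s) / (497.2×10⁻⁹ m)
f = 6.0296e+14 Hz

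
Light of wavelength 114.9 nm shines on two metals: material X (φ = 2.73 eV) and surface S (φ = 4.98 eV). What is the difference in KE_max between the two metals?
2.2500 eV

Using KE_max = hc/λ - φ for each metal:

Photon energy: E = hc/λ = 10.7906 eV

For material X (φ₁ = 2.73 eV):
KE₁ = E - φ₁ = 10.7906 - 2.73 = 8.0606 eV

For surface S (φ₂ = 4.98 eV):
KE₂ = E - φ₂ = 10.7906 - 4.98 = 5.8106 eV

Difference:
ΔKE = KE₁ - KE₂ = 8.0606 - 5.8106 = 2.2500 eV

Note: The difference equals the difference in work functions: 4.98 - 2.73 = 2.25 eV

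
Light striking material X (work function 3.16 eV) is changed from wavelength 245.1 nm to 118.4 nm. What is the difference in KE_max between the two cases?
5.4131 eV

Using Einstein's equation: KE_max = hc/λ - φ

For λ₁ = 245.1 nm:
KE₁ = hc/λ₁ - φ = 5.0585 - 3.16 = 1.8985 eV

For λ₂ = 118.4 nm:
KE₂ = hc/λ₂ - φ = 10.4716 - 3.16 = 7.3116 eV

Change in KE:
ΔKE = KE₂ - KE₁ = 7.3116 - 1.8985 = 5.4131 eV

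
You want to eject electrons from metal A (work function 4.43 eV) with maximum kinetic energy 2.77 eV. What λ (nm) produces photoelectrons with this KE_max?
172.20 nm

From Einstein's equation: KE_max = hc/λ - φ

Rearranging for λ:
hc/λ = KE_max + φ
λ = hc/(KE_max + φ)

Required photon energy:
E_photon = KE_max + φ = 2.77 + 4.43 = 7.20 eV

Required wavelength:
λ = hc/E_photon = (6.626×10⁻³⁴)(3×10⁸) / (7.20 × 1.602×10⁻¹⁹)
λ = 172.20 nm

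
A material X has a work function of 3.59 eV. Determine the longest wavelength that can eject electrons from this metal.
345.36 nm

The threshold wavelength is when the photon energy equals the work function:
hc/λ₀ = φ

Solving for λ₀:
λ₀ = hc/φ = (6.626×10⁻³⁴ J·s)(3×10⁸ m/s) / (3.59 eV × 1.602×10⁻¹⁹ J/eV)
λ₀ = 345.36 nm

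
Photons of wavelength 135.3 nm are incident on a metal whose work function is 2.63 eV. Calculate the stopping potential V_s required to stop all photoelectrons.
6.5337 V

The stopping potential V_s satisfies: eV_s = KE_max

First, find KE_max using Einstein's equation:
E_photon = hc/λ = 9.1637 eV
KE_max = E_photon - φ = 9.1637 - 2.63 = 6.5337 eV

Since eV_s = KE_max:
V_s = KE_max/e = 6.5337 V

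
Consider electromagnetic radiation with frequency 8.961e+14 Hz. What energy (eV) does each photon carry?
3.7060 eV

Using E = hf:

E = hf = (6.626×10⁻³⁴ J·s)(8.961e+14 Hz)
E = 3.7060 eV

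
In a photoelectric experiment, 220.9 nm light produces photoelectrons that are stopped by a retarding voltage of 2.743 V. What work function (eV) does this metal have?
2.87 eV

The stopping potential gives the maximum kinetic energy: KE_max = eV_s = 2.743 eV

From Einstein's photoelectric equation: KE_max = hc/λ - φ
Rearranging: φ = hc/λ - KE_max

Calculate photon energy:
E_photon = hc/λ = (6.626×10⁻³⁴ J·s)(3×10⁸ m/s) / (220.9×10⁻⁹ m) = 5.6127 eV

Therefore:
φ = 5.6127 - 2.743 = 2.87 eV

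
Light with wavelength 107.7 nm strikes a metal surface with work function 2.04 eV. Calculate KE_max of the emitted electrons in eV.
9.4720 eV

Using Einstein's photoelectric equation: KE_max = hf - φ = hc/λ - φ

First, calculate the photon energy:
E_photon = hc/λ = (6.626×10⁻³⁴ J·s)(3×10⁸ m/s) / (107.7×10⁻⁹ m)
E_photon = 11.5120 eV

Then, the maximum kinetic energy:
KE_max = E_photon - φ = 11.5120 eV - 2.04 eV = 9.4720 eV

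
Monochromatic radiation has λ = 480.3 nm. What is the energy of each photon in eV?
2.5814 eV

Using E = hf = hc/λ:

E = hc/λ = (6.626×10⁻³⁴ J·s)(3×10⁸ m/s) / (480.3×10⁻⁹ m)
E = 2.5814 eV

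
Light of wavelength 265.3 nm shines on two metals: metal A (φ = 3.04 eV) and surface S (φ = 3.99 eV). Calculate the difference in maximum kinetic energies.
0.9500 eV

Using KE_max = hc/λ - φ for each metal:

Photon energy: E = hc/λ = 4.6734 eV

For metal A (φ₁ = 3.04 eV):
KE₁ = E - φ₁ = 4.6734 - 3.04 = 1.6334 eV

For surface S (φ₂ = 3.99 eV):
KE₂ = E - φ₂ = 4.6734 - 3.99 = 0.6834 eV

Difference:
ΔKE = KE₁ - KE₂ = 1.6334 - 0.6834 = 0.9500 eV

Note: The difference equals the difference in work functions: 3.99 - 3.04 = 0.95 eV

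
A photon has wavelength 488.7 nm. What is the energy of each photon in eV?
2.5370 eV

Using E = hf = hc/λ:

E = hc/λ = (6.626×10⁻³⁴ J·s)(3×10⁸ m/s) / (488.7×10⁻⁹ m)
E = 2.5370 eV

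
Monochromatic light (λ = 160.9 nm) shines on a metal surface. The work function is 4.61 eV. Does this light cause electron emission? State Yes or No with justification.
Yes

For photoemission, the photon energy must exceed the work function.

Photon energy: E = hc/λ = 7.7057 eV
Work function: φ = 4.61 eV

Since E_photon (7.7057 eV) > φ (4.61 eV), photoemission WILL occur.
The threshold wavelength is λ₀ = hc/φ = 268.9 nm.
Since 160.9 nm < 268.9 nm, the light has sufficient energy.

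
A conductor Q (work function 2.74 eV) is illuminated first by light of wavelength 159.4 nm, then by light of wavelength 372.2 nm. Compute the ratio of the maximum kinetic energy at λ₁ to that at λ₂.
8.5231

Using Einstein's equation: KE_max = hc/λ - φ

For λ₁ = 159.4 nm:
E₁ = hc/λ₁ = 7.7782 eV
KE₁ = E₁ - φ = 7.7782 - 2.74 = 5.0382 eV

For λ₂ = 372.2 nm:
E₂ = hc/λ₂ = 3.3311 eV
KE₂ = E₂ - φ = 3.3311 - 2.74 = 0.5911 eV

Ratio: KE₁/KE₂ = 5.0382/0.5911 = 8.5231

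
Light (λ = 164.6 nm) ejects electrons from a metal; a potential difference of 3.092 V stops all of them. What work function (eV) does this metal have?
4.44 eV

The stopping potential gives the maximum kinetic energy: KE_max = eV_s = 3.092 eV

From Einstein's photoelectric equation: KE_max = hc/λ - φ
Rearranging: φ = hc/λ - KE_max

Calculate photon energy:
E_photon = hc/λ = (6.626×10⁻³⁴ J·s)(3×10⁸ m/s) / (164.6×10⁻⁹ m) = 7.5325 eV

Therefore:
φ = 7.5325 - 3.092 = 4.44 eV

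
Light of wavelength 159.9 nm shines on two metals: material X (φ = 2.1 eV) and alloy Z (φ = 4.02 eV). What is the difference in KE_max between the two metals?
1.9200 eV

Using KE_max = hc/λ - φ for each metal:

Photon energy: E = hc/λ = 7.7539 eV

For material X (φ₁ = 2.1 eV):
KE₁ = E - φ₁ = 7.7539 - 2.1 = 5.6539 eV

For alloy Z (φ₂ = 4.02 eV):
KE₂ = E - φ₂ = 7.7539 - 4.02 = 3.7339 eV

Difference:
ΔKE = KE₁ - KE₂ = 5.6539 - 3.7339 = 1.9200 eV

Note: The difference equals the difference in work functions: 4.02 - 2.1 = 1.92 eV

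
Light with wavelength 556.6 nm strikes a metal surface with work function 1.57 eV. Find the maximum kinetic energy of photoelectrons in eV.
0.6575 eV

Using Einstein's photoelectric equation: KE_max = hf - φ = hc/λ - φ

First, calculate the photon energy:
E_photon = hc/λ = (6.626×10⁻³⁴ J·s)(3×10⁸ m/s) / (556.6×10⁻⁹ m)
E_photon = 2.2275 eV

Then, the maximum kinetic energy:
KE_max = E_photon - φ = 2.2275 eV - 1.57 eV = 0.6575 eV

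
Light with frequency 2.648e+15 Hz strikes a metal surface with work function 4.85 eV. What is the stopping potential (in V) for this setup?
6.1012 V

The stopping potential V_s satisfies: eV_s = KE_max

First, find KE_max using Einstein's equation:
E_photon = hf = (6.626×10⁻³⁴ J·s)(2.648e+15 Hz) = 10.9512 eV
KE_max = E_photon - φ = 10.9512 - 4.85 = 6.1012 eV

Since eV_s = KE_max:
V_s = KE_max/e = 6.1012 V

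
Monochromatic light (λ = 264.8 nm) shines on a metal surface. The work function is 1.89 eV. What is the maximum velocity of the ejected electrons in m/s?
9.9105e+05 m/s

First, find the maximum kinetic energy:
E_photon = hc/λ = 4.6822 eV
KE_max = E_photon - φ = 4.6822 - 1.89 = 2.7922 eV

Convert to Joules: KE_max = 2.7922 × 1.602×10⁻¹⁹ J = 4.4736e-19 J

Then use KE = ½mv² to find velocity:
v = √(2·KE/m) = √(2 × 4.4736e-19 J / 9.109e-31 kg)
v = 9.9105e+05 m/s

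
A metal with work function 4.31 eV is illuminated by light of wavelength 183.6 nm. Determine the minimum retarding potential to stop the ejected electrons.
2.4430 V

The stopping potential V_s satisfies: eV_s = KE_max

First, find KE_max using Einstein's equation:
E_photon = hc/λ = 6.7530 eV
KE_max = E_photon - φ = 6.7530 - 4.31 = 2.4430 eV

Since eV_s = KE_max:
V_s = KE_max/e = 2.4430 V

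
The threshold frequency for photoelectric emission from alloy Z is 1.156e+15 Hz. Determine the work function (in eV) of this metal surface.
4.78 eV

At the threshold frequency, photon energy equals work function:
φ = hf₀

Calculating:
φ = (6.626×10⁻³⁴ J·s)(1.156e+15 Hz)
φ = 4.78 eV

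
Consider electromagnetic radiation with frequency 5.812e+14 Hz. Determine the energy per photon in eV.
2.4037 eV

Using E = hf:

E = hf = (6.626×10⁻³⁴ J·s)(5.812e+14 Hz)
E = 2.4037 eV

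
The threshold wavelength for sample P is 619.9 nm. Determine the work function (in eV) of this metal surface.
2.00 eV

At the threshold wavelength, photon energy equals work function:
φ = hc/λ₀

Calculating:
φ = (6.626×10⁻³⁴ J·s)(3×10⁸ m/s) / (619.9×10⁻⁹ m)
φ = 2.00 eV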